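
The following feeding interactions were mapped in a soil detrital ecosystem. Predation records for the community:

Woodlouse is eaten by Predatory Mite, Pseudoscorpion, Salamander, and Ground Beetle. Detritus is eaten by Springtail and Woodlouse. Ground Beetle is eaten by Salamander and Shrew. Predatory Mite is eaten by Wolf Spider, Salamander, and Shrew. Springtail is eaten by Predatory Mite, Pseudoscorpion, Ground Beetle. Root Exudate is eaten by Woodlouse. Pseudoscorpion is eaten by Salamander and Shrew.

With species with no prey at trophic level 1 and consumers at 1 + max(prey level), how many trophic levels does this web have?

Basal resources (level 1): Root Exudate, Detritus.
Root Exudate → Woodlouse → Predatory Mite → Salamander gives Salamander level 4.
No species has a prey at level 4, so no species reaches level 5.

4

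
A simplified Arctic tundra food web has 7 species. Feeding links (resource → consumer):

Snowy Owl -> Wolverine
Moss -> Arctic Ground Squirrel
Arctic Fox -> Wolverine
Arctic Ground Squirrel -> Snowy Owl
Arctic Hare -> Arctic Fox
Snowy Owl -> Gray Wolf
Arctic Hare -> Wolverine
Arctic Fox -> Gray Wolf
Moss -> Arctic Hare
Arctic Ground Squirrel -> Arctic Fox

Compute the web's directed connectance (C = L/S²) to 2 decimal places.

The web has S = 7 species and L = 10 feeding links.
C = L / S² = 10 / 49 = 0.2041 ≈ 0.20.

C = 0.20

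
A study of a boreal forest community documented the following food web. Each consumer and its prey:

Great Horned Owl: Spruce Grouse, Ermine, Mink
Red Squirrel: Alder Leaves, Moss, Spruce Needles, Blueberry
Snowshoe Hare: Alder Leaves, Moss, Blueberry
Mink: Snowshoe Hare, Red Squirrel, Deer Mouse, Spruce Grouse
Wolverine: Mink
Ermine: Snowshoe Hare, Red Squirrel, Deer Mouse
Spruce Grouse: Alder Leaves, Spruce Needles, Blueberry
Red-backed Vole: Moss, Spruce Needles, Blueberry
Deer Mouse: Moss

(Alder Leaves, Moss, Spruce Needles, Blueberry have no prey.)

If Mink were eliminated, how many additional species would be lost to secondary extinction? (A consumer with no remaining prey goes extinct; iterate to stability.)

1

Remove Mink.
Round 1: Wolverine (all prey gone) → extinct.
No further losses. Total secondary extinctions: 1.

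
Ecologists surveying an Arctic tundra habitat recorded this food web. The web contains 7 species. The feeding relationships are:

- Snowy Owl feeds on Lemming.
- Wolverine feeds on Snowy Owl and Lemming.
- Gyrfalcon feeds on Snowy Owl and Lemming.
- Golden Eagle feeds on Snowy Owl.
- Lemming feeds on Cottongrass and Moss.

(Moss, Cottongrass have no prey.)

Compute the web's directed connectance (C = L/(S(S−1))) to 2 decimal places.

The web has S = 7 species and L = 8 feeding links.
C = L / (S(S−1)) = 8 / 42 = 0.1905 ≈ 0.19.

C = 0.19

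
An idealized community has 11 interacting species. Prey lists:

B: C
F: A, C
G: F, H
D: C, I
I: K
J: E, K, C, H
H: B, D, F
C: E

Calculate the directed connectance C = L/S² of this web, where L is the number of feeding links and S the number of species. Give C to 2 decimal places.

C = 0.13

The web has S = 11 species and L = 16 feeding links.
C = L / S² = 16 / 121 = 0.1322 ≈ 0.13.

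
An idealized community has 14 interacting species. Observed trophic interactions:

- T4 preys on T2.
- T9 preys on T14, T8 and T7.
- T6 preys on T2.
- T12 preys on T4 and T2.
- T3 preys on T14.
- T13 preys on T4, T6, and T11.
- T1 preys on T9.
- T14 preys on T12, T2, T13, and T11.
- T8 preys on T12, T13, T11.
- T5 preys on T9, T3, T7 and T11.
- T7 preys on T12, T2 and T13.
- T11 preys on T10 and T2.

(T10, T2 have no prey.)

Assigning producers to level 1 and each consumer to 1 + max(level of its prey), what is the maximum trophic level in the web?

Producers (level 1): T10, T2.
T10 → T11 → T13 → T14 → T3 → T5 gives T5 level 6.
No species has a prey at level 6, so no species reaches level 7.

6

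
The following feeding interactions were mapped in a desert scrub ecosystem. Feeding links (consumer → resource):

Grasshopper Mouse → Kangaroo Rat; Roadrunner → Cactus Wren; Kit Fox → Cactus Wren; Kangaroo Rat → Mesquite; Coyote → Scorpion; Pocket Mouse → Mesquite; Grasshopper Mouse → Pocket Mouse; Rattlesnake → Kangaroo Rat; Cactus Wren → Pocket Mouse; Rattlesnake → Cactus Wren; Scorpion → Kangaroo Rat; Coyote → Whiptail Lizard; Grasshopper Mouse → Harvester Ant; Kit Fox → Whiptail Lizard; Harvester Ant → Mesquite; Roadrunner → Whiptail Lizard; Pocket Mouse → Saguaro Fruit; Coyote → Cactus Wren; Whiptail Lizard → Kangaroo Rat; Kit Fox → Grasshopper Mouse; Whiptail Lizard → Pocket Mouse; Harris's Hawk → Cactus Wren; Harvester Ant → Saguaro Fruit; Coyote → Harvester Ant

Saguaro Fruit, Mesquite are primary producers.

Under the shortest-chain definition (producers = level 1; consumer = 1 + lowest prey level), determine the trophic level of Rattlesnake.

Trophic level 3

Mesquite is a producer → level 1.
Kangaroo Rat eats Mesquite → level 2.
Rattlesnake eats Kangaroo Rat → level 3.
No prey of Rattlesnake is below level 2, so 3 is the minimum.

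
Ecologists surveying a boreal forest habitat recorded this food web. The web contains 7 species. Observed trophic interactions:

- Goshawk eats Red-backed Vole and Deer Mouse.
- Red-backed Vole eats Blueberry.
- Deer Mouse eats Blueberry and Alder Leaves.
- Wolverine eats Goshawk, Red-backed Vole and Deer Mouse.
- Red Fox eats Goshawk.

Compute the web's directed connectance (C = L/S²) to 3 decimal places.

The web has S = 7 species and L = 9 feeding links.
C = L / S² = 9 / 49 = 0.1837 ≈ 0.184.

C = 0.184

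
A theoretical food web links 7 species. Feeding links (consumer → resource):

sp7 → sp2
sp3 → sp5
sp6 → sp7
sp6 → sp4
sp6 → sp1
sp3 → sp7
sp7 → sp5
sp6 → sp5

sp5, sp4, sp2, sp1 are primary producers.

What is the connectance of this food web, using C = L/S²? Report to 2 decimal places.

The web has S = 7 species and L = 8 feeding links.
C = L / S² = 8 / 49 = 0.1633 ≈ 0.16.

C = 0.16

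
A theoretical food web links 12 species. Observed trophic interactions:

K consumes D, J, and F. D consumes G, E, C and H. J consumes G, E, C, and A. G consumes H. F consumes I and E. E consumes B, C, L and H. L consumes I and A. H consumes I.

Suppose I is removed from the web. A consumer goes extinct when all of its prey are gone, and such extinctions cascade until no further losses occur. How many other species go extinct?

Remove I.
Round 1: H (all prey gone) → extinct.
Round 2: G (all prey gone) → extinct.
No further losses. Total secondary extinctions: 2.

2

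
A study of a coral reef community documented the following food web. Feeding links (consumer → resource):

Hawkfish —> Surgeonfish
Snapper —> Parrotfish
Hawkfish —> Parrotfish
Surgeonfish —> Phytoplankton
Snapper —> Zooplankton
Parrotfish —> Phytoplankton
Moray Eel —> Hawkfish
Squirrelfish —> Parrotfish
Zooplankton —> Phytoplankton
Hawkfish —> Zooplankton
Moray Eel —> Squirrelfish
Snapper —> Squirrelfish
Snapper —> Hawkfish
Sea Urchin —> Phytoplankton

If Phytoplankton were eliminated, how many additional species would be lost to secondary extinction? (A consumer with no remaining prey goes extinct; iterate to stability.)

8

Remove Phytoplankton.
Round 1: Parrotfish (all prey gone), Zooplankton (all prey gone), Surgeonfish (all prey gone), Sea Urchin (all prey gone) → extinct.
Round 2: Squirrelfish (all prey gone), Hawkfish (all prey gone) → extinct.
Round 3: Moray Eel (all prey gone), Snapper (all prey gone) → extinct.
No further losses. Total secondary extinctions: 8.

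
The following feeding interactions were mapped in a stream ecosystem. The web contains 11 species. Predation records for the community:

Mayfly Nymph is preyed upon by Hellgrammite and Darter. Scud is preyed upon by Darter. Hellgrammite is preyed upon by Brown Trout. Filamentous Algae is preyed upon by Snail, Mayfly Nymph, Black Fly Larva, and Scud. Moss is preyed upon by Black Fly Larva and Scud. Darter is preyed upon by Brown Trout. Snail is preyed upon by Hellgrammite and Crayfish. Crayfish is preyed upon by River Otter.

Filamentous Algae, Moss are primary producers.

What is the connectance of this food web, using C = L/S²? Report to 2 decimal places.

C = 0.12

The web has S = 11 species and L = 14 feeding links.
C = L / S² = 14 / 121 = 0.1157 ≈ 0.12.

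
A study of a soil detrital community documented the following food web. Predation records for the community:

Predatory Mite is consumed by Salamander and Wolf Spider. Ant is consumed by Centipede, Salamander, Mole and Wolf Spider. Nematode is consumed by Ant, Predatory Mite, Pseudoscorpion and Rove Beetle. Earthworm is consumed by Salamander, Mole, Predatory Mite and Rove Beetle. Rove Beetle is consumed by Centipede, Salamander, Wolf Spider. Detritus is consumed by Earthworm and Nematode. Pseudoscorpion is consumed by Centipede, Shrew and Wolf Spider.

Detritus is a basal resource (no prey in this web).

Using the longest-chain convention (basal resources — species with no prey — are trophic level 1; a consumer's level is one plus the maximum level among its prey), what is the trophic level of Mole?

Detritus has no prey (basal) → level 1.
Nematode eats Detritus → level 2.
Ant eats Nematode → level 3.
Mole eats Ant (level 3); other prey at levels: Earthworm 2 → level 4.

Trophic level 4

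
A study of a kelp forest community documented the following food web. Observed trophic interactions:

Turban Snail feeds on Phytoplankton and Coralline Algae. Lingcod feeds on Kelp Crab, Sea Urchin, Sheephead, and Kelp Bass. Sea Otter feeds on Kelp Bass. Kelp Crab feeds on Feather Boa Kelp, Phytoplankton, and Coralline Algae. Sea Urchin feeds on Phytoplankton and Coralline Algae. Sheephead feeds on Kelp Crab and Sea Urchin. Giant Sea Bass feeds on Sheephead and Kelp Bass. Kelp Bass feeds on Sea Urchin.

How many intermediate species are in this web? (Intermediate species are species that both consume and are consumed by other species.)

Intermediate species (has both prey and predators): Kelp Crab, Sea Urchin, Sheephead, Kelp Bass.
Count: 4.

4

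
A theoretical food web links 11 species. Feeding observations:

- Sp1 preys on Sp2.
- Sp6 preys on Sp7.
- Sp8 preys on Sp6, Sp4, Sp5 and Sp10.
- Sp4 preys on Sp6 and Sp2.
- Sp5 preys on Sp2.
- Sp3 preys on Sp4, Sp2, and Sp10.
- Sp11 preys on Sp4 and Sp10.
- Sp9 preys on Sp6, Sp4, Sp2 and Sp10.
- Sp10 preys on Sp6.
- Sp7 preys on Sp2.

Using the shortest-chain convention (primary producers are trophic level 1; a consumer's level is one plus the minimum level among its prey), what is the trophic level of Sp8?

Trophic level 3

Sp2 is a producer → level 1.
Sp5 eats Sp2 → level 2.
Sp8 eats Sp5 → level 3.
No prey of Sp8 is below level 2, so 3 is the minimum.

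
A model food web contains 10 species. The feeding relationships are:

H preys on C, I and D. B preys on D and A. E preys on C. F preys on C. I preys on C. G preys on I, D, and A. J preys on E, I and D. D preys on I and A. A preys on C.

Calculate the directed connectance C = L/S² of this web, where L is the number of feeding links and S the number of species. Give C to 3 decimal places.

C = 0.170

The web has S = 10 species and L = 17 feeding links.
C = L / S² = 17 / 100 = 0.1700 ≈ 0.170.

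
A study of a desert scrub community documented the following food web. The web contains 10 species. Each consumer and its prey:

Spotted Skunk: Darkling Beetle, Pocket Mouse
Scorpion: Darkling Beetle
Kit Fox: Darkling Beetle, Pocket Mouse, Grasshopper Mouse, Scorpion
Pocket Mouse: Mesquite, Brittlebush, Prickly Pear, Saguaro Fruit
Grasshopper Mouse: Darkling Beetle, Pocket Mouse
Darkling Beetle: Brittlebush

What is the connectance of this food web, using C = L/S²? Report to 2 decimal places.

The web has S = 10 species and L = 14 feeding links.
C = L / S² = 14 / 100 = 0.1400 ≈ 0.14.

C = 0.14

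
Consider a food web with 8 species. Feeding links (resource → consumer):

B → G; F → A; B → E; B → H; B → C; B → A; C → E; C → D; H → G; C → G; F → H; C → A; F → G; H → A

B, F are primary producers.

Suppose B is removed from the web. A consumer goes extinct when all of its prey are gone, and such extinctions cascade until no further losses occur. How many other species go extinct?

Remove B.
Round 1: C (all prey gone) → extinct.
Round 2: D (all prey gone), E (all prey gone) → extinct.
No further losses. Total secondary extinctions: 3.

3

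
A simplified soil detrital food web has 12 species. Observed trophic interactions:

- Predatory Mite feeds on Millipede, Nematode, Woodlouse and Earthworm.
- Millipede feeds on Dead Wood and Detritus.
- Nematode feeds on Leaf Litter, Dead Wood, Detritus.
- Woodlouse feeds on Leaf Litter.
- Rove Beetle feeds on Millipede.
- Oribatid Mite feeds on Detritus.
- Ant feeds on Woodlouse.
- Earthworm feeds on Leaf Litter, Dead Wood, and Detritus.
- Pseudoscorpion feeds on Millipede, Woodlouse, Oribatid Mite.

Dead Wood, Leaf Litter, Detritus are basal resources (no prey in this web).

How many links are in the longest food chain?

2 links

One longest chain: Dead Wood → Millipede → Rove Beetle.
It has 3 species and 2 links.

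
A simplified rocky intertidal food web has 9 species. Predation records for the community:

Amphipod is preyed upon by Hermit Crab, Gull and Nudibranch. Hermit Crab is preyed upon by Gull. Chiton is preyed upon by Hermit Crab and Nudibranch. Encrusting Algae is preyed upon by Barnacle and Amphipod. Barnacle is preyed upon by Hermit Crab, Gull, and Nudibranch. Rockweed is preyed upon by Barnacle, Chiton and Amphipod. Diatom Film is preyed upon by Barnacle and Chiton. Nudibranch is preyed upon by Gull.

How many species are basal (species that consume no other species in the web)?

3

Basal species (no prey listed): Diatom Film, Rockweed, Encrusting Algae.
Count: 3.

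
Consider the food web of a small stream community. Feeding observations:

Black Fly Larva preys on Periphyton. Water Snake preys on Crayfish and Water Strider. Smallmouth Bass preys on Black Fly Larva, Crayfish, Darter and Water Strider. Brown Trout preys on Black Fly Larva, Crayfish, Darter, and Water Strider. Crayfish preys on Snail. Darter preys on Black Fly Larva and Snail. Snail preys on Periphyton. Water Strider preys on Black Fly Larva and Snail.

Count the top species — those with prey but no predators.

Top species (has prey, but nothing eats it): Smallmouth Bass, Water Snake, Brown Trout.
Count: 3.

3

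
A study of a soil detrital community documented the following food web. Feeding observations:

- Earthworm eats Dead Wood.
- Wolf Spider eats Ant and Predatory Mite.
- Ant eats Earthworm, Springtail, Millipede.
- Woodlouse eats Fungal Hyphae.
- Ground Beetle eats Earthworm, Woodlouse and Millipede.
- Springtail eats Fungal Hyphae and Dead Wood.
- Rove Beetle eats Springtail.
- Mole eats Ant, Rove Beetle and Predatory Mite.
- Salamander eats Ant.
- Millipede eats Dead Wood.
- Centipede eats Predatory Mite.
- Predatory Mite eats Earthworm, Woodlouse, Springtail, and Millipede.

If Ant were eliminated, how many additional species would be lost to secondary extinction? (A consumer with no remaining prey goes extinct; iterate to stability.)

Remove Ant.
Round 1: Salamander (all prey gone) → extinct.
No further losses. Total secondary extinctions: 1.

1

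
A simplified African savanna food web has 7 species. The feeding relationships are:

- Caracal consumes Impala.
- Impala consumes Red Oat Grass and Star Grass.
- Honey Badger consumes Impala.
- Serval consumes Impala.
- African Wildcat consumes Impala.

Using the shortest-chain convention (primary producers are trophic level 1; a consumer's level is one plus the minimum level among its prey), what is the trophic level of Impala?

Star Grass is a producer → level 1.
Impala eats Star Grass → level 2.

Trophic level 2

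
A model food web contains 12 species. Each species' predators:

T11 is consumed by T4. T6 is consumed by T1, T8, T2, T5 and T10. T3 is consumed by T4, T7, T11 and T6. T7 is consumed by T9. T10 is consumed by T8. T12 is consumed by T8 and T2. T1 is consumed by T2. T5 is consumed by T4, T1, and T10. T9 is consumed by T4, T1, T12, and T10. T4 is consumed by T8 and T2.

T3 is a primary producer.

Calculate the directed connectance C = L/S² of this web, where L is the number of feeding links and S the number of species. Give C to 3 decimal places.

C = 0.167

The web has S = 12 species and L = 24 feeding links.
C = L / S² = 24 / 144 = 0.1667 ≈ 0.167.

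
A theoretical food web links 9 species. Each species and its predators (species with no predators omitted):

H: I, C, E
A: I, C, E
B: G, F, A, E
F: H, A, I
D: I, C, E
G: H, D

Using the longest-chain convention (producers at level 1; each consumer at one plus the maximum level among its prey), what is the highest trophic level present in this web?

Producers (level 1): B.
B → G → H → I gives I level 4.
No species has a prey at level 4, so no species reaches level 5.

4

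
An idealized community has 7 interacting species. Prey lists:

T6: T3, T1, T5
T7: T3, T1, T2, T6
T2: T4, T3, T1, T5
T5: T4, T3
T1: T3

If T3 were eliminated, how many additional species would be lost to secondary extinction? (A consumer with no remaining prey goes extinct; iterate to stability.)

1

Remove T3.
Round 1: T1 (all prey gone) → extinct.
No further losses. Total secondary extinctions: 1.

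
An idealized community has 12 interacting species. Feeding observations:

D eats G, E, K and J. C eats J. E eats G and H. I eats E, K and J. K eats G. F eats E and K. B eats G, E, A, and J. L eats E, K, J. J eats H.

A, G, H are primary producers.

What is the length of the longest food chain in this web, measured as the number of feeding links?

2 links

One longest chain: G → E → D.
It has 3 species and 2 links.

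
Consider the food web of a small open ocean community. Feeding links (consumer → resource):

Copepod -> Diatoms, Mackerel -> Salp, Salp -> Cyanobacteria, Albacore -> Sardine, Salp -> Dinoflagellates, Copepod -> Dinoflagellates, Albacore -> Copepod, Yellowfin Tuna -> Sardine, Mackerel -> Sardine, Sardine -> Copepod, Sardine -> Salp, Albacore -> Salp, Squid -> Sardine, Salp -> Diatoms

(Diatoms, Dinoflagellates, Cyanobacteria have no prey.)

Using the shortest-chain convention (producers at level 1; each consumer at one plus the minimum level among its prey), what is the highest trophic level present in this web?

Producers (level 1): Diatoms, Dinoflagellates, Cyanobacteria.
Following each consumer down to its lowest-level prey: Diatoms → Copepod → Sardine → Yellowfin Tuna (levels 1 through 4).
All prey of Yellowfin Tuna (Sardine 3) are at level 3 or above, so Yellowfin Tuna is at level 1 + 3 = 4.
Every consumer has at least one prey at level 3 or below, so none exceeds level 4.

4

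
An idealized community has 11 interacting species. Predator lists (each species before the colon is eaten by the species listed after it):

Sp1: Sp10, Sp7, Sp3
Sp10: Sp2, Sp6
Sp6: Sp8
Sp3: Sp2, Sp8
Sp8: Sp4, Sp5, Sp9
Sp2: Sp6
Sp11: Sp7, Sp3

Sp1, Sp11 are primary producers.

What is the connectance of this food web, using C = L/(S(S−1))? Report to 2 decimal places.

C = 0.13

The web has S = 11 species and L = 14 feeding links.
C = L / (S(S−1)) = 14 / 110 = 0.1273 ≈ 0.13.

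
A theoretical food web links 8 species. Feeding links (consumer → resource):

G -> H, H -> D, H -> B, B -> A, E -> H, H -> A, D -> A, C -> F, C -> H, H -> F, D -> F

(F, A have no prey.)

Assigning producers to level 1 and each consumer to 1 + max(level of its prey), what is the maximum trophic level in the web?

4

Producers (level 1): F, A.
F → D → H → C gives C level 4.
No species has a prey at level 4, so no species reaches level 5.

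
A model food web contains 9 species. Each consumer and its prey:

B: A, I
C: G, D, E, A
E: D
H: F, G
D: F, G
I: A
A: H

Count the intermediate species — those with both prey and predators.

Intermediate species (has both prey and predators): H, D, E, A, I.
Count: 5.

5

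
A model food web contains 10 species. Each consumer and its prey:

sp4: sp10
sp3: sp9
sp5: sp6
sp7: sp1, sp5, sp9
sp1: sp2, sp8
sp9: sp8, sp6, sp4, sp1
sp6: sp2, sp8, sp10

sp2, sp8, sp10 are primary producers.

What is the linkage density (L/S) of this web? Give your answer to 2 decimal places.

L/S = 1.50

There are L = 15 links among S = 10 species.
L/S = 15/10 = 1.5000 ≈ 1.50.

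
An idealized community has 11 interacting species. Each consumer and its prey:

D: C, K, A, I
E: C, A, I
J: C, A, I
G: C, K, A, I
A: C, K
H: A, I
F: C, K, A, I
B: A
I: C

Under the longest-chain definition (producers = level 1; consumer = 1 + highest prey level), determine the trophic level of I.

Trophic level 2

C is a producer → level 1.
I eats C → level 2.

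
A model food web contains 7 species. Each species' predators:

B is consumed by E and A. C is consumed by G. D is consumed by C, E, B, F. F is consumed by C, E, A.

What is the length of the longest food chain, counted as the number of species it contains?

4 species

One longest chain: D → F → C → G.
It has 4 species and 3 links.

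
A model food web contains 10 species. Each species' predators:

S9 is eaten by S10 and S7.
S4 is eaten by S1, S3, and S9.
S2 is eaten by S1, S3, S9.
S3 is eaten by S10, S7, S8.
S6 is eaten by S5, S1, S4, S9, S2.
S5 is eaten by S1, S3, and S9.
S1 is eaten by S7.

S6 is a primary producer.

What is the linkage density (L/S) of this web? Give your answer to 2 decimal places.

L/S = 2.00

There are L = 20 links among S = 10 species.
L/S = 20/10 = 2.0000 ≈ 2.00.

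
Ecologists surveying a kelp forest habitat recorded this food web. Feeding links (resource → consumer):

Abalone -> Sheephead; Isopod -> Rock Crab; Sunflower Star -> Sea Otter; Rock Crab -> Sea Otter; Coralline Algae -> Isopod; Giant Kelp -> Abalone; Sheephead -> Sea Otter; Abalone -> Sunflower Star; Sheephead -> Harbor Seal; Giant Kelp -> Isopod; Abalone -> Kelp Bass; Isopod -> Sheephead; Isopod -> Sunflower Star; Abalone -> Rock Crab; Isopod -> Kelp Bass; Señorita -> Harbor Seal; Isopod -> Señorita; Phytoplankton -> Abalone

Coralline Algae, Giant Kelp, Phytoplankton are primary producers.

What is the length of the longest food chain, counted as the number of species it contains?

One longest chain: Coralline Algae → Isopod → Sheephead → Harbor Seal.
It has 4 species and 3 links.

4 species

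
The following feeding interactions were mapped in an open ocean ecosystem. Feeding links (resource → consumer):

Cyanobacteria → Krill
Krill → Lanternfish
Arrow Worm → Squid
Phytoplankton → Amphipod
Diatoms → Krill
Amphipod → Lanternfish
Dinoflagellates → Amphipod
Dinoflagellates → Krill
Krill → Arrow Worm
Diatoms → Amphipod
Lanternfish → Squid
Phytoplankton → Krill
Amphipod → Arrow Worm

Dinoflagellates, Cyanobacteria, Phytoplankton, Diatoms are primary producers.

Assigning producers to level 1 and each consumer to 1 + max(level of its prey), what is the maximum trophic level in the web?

Producers (level 1): Dinoflagellates, Cyanobacteria, Phytoplankton, Diatoms.
Dinoflagellates → Krill → Lanternfish → Squid gives Squid level 4.
No species has a prey at level 4, so no species reaches level 5.

4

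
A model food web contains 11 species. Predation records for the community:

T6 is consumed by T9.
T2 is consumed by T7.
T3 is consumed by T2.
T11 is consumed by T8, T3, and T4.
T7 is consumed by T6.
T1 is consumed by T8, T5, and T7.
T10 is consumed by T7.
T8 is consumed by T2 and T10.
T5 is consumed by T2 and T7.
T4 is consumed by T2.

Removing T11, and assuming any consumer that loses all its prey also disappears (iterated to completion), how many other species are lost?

2

Remove T11.
Round 1: T4 (all prey gone), T3 (all prey gone) → extinct.
No further losses. Total secondary extinctions: 2.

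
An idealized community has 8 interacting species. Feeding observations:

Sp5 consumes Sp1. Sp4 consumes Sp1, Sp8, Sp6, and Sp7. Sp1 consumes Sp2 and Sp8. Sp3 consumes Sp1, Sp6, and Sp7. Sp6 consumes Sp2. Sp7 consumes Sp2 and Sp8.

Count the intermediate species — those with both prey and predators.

Intermediate species (has both prey and predators): Sp1, Sp7, Sp6.
Count: 3.

3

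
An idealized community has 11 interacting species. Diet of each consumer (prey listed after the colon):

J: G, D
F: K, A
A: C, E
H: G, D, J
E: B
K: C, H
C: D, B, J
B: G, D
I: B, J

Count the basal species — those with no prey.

Basal species (no prey listed): G, D.
Count: 2.

2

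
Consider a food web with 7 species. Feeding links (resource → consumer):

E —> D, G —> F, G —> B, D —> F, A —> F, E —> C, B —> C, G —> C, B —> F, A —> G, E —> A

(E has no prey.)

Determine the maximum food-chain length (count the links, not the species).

4 links

One longest chain: E → A → G → B → F.
It has 5 species and 4 links.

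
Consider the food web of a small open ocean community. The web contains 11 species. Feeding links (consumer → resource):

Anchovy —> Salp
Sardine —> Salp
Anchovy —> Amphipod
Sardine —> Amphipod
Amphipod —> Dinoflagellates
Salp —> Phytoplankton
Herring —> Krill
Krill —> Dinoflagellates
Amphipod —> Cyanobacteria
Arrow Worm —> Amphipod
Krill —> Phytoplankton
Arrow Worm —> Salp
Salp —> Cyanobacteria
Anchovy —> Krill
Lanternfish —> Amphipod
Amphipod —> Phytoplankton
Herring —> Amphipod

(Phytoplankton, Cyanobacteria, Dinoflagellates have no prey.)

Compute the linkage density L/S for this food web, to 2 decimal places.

There are L = 17 links among S = 11 species.
L/S = 17/11 = 1.5455 ≈ 1.55.

L/S = 1.55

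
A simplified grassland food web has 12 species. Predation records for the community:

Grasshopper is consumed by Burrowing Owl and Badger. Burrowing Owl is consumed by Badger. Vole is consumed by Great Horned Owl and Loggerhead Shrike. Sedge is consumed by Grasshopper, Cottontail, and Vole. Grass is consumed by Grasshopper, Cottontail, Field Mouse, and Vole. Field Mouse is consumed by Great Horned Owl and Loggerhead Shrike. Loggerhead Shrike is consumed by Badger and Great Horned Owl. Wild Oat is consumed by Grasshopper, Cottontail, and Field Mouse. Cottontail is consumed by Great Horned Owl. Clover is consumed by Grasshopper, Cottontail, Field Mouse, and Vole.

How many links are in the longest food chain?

One longest chain: Wild Oat → Field Mouse → Loggerhead Shrike → Great Horned Owl.
It has 4 species and 3 links.

3 links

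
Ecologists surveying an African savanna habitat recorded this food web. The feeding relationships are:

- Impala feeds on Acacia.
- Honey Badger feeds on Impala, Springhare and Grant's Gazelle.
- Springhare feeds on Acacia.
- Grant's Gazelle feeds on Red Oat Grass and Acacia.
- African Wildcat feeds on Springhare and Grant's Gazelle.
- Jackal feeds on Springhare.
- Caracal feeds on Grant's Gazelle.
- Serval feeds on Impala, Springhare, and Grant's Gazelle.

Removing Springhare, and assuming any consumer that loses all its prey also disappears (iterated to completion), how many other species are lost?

Remove Springhare.
Round 1: Jackal (all prey gone) → extinct.
No further losses. Total secondary extinctions: 1.

1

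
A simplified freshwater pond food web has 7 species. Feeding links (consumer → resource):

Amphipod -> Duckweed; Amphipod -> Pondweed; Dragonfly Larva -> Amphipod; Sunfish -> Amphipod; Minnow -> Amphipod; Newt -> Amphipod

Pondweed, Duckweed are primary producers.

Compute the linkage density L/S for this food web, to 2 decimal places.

L/S = 0.86

There are L = 6 links among S = 7 species.
L/S = 6/7 = 0.8571 ≈ 0.86.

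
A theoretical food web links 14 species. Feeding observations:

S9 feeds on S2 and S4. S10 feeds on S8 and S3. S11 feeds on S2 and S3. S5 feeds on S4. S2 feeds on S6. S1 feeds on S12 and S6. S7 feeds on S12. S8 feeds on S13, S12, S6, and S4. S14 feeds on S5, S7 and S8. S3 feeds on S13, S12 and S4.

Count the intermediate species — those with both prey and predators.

5

Intermediate species (has both prey and predators): S8, S5, S2, S7, S3.
Count: 5.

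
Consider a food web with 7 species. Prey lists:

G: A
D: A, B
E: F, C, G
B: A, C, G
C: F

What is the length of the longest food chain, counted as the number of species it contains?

4 species

One longest chain: F → C → B → D.
It has 4 species and 3 links.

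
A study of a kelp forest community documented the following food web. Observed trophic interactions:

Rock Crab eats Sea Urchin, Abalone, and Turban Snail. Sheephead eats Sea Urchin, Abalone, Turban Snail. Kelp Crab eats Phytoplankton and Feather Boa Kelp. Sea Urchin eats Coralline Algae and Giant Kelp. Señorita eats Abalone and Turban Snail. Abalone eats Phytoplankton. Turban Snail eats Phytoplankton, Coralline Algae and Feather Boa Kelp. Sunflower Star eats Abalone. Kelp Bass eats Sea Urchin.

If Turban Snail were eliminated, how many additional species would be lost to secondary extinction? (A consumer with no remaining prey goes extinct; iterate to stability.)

Remove Turban Snail.
Every predator of it retains at least one other prey: Señorita still has Abalone; Rock Crab still has Sea Urchin, Abalone; Sheephead still has Sea Urchin, Abalone.
No consumer loses all prey, so no secondary extinctions occur.

0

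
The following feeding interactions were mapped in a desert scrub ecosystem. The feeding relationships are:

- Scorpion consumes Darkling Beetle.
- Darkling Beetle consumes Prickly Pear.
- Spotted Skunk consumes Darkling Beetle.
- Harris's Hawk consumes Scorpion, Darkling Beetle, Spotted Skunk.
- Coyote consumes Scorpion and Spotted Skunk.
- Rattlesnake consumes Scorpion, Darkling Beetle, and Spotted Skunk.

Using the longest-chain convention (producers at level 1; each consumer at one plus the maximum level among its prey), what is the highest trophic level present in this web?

4

Producers (level 1): Prickly Pear.
Prickly Pear → Darkling Beetle → Scorpion → Harris's Hawk gives Harris's Hawk level 4.
No species has a prey at level 4, so no species reaches level 5.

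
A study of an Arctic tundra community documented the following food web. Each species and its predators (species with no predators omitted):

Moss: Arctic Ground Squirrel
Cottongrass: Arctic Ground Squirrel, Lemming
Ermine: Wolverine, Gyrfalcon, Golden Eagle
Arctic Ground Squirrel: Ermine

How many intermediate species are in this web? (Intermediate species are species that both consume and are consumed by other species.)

Intermediate species (has both prey and predators): Arctic Ground Squirrel, Ermine.
Count: 2.

2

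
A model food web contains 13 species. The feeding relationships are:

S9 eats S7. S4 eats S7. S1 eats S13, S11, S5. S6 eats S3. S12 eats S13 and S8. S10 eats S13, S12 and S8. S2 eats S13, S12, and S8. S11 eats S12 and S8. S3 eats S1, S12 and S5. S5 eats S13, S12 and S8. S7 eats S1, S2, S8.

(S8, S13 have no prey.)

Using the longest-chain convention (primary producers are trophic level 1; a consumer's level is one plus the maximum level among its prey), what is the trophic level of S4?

Trophic level 6

S8 is a producer → level 1.
S12 eats S8 (level 1); other prey at levels: S13 1 → level 2.
S5 eats S12 (level 2); other prey at levels: S8 1, S13 1 → level 3.
S1 eats S5 (level 3); other prey at levels: S13 1, S11 3 → level 4.
S7 eats S1 (level 4); other prey at levels: S8 1, S2 3 → level 5.
S4 eats S7 → level 6.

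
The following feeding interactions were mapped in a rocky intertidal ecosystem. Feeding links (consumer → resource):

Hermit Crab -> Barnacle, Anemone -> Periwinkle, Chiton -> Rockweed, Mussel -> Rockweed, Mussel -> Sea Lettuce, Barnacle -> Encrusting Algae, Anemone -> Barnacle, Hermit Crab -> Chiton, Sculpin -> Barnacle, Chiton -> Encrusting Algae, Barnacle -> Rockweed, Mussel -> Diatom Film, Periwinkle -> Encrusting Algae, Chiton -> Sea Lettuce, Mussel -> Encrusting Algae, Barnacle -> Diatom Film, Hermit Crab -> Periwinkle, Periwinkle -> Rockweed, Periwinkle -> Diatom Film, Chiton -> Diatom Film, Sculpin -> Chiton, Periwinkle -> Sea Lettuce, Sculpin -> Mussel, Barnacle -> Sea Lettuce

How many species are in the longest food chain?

One longest chain: Rockweed → Barnacle → Sculpin.
It has 3 species and 2 links.

3 species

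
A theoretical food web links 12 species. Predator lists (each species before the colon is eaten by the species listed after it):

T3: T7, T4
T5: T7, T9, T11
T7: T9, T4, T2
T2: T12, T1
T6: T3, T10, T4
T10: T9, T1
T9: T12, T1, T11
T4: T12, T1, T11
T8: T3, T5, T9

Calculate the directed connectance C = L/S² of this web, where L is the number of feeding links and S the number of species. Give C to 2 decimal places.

The web has S = 12 species and L = 24 feeding links.
C = L / S² = 24 / 144 = 0.1667 ≈ 0.17.

C = 0.17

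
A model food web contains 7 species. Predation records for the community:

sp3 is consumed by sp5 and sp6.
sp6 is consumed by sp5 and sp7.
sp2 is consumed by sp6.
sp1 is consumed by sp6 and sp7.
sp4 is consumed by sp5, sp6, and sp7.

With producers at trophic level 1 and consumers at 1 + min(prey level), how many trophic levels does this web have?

2

Producers (level 1): sp4, sp1, sp2, sp3.
Following each consumer down to its lowest-level prey: sp4 → sp7 (levels 1 through 2).
All prey of sp7 (sp4 1, sp1 1, sp6 2) are at level 1 or above, so sp7 is at level 1 + 1 = 2.
Every consumer has at least one prey at level 1 or below, so none exceeds level 2.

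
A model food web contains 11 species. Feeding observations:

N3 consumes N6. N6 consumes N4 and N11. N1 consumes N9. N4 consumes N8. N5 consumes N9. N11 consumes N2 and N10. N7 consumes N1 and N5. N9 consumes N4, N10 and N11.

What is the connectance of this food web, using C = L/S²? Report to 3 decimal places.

The web has S = 11 species and L = 13 feeding links.
C = L / S² = 13 / 121 = 0.1074 ≈ 0.107.

C = 0.107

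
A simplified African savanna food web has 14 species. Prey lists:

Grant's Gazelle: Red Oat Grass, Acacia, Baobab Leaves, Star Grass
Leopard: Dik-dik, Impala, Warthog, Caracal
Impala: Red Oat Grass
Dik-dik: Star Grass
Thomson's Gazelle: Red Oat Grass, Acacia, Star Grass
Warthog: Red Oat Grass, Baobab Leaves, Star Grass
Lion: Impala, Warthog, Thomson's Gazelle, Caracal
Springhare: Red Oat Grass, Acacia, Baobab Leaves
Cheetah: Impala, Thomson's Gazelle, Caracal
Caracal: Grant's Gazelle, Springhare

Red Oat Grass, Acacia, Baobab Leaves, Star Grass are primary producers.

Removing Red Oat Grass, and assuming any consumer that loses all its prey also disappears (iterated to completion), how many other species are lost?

Remove Red Oat Grass.
Round 1: Impala (all prey gone) → extinct.
No further losses. Total secondary extinctions: 1.

1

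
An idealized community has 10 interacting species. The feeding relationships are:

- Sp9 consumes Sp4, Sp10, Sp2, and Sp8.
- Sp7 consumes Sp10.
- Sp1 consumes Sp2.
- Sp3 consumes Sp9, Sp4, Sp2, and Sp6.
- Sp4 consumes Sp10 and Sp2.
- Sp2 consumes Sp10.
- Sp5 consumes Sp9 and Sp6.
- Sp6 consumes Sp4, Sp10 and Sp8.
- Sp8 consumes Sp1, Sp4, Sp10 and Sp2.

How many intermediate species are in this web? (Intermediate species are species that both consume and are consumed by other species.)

Intermediate species (has both prey and predators): Sp2, Sp4, Sp1, Sp8, Sp9, Sp6.
Count: 6.

6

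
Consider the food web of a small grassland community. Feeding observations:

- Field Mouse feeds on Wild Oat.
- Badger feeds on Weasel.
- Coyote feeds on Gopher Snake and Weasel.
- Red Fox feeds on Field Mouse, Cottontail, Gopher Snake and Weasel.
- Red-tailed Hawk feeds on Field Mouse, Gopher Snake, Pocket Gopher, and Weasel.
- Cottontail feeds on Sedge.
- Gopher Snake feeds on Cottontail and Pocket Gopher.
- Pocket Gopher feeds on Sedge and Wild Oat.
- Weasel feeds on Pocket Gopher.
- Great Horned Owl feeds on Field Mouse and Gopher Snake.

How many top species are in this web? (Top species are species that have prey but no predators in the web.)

5

Top species (has prey, but nothing eats it): Red-tailed Hawk, Great Horned Owl, Red Fox, Coyote, Badger.
Count: 5.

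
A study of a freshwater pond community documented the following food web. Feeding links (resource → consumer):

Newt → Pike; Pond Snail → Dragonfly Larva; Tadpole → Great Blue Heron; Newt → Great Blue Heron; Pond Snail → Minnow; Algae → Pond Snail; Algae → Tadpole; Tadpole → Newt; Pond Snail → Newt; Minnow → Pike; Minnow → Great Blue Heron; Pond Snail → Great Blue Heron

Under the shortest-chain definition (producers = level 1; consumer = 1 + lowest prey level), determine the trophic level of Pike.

Algae is a producer → level 1.
Pond Snail eats Algae → level 2.
Minnow eats Pond Snail → level 3.
Pike eats Minnow → level 4.
No prey of Pike is below level 3, so 4 is the minimum.

Trophic level 4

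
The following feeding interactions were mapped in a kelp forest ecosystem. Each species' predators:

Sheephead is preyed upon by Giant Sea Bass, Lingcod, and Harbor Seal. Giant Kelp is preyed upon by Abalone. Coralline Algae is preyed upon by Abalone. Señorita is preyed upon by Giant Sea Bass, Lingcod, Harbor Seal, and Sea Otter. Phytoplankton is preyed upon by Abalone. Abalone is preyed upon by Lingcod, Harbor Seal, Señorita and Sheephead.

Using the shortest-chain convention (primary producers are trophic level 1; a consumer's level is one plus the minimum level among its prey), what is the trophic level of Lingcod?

Trophic level 3

Phytoplankton is a producer → level 1.
Abalone eats Phytoplankton → level 2.
Lingcod eats Abalone → level 3.
No prey of Lingcod is below level 2, so 3 is the minimum.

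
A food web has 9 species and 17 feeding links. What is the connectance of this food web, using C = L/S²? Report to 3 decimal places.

C = 0.210

The web has S = 9 species and L = 17 feeding links.
C = L / S² = 17 / 81 = 0.2099 ≈ 0.210.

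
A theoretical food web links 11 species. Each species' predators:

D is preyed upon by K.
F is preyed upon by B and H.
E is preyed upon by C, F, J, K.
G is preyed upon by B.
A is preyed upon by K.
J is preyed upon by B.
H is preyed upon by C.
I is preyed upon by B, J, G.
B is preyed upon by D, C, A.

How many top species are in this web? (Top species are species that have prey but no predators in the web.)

Top species (has prey, but nothing eats it): C, K.
Count: 2.

2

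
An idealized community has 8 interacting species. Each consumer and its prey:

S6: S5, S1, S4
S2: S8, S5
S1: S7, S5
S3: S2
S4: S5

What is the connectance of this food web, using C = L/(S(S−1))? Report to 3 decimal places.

The web has S = 8 species and L = 9 feeding links.
C = L / (S(S−1)) = 9 / 56 = 0.1607 ≈ 0.161.

C = 0.161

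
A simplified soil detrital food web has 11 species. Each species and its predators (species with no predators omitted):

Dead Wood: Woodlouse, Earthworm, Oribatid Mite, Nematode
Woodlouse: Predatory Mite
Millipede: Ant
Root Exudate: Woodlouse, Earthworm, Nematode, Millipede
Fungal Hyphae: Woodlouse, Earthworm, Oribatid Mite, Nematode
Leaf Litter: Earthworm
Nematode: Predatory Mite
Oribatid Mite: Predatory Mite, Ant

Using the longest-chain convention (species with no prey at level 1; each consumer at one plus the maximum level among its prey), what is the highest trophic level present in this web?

3

Basal resources (level 1): Root Exudate, Dead Wood, Leaf Litter, Fungal Hyphae.
Root Exudate → Woodlouse → Predatory Mite gives Predatory Mite level 3.
No species has a prey at level 3, so no species reaches level 4.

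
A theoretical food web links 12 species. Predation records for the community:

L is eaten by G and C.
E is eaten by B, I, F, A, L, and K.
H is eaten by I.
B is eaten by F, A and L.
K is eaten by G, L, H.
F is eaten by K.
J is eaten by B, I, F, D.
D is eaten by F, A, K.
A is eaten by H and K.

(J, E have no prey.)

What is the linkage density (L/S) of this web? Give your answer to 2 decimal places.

There are L = 25 links among S = 12 species.
L/S = 25/12 = 2.0833 ≈ 2.08.

L/S = 2.08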